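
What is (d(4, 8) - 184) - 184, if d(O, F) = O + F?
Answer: -356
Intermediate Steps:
d(O, F) = F + O
(d(4, 8) - 184) - 184 = ((8 + 4) - 184) - 184 = (12 - 184) - 184 = -172 - 184 = -356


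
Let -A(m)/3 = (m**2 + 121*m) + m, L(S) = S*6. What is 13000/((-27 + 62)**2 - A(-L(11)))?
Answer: -13000/9863 ≈ -1.3181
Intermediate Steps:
L(S) = 6*S
A(m) = -366*m - 3*m**2 (A(m) = -3*((m**2 + 121*m) + m) = -3*(m**2 + 122*m) = -366*m - 3*m**2)
13000/((-27 + 62)**2 - A(-L(11))) = 13000/((-27 + 62)**2 - (-3)*(-6*11)*(122 - 6*11)) = 13000/(35**2 - (-3)*(-1*66)*(122 - 1*66)) = 13000/(1225 - (-3)*(-66)*(122 - 66)) = 13000/(1225 - (-3)*(-66)*56) = 13000/(1225 - 1*11088) = 13000/(1225 - 11088) = 13000/(-9863) = 13000*(-1/9863) = -13000/9863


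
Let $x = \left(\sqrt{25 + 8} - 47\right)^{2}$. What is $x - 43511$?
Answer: $-43511 + \left(47 - \sqrt{33}\right)^{2} \approx -41809.0$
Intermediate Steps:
$x = \left(-47 + \sqrt{33}\right)^{2}$ ($x = \left(\sqrt{33} - 47\right)^{2} = \left(-47 + \sqrt{33}\right)^{2} \approx 1702.0$)
$x - 43511 = \left(47 - \sqrt{33}\right)^{2} - 43511 = -43511 + \left(47 - \sqrt{33}\right)^{2}$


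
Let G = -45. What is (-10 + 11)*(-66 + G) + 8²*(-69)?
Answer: -4527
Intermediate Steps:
(-10 + 11)*(-66 + G) + 8²*(-69) = (-10 + 11)*(-66 - 45) + 8²*(-69) = 1*(-111) + 64*(-69) = -111 - 4416 = -4527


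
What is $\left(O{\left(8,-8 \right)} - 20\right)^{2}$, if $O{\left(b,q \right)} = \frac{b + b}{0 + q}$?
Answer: $484$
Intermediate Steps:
$O{\left(b,q \right)} = \frac{2 b}{q}$
$\left(O{\left(8,-8 \right)} - 20\right)^{2} = \left(2 \cdot 8 \frac{1}{-8} - 20\right)^{2} = \left(2 \cdot 8 \left(- \frac{1}{8}\right) - 20\right)^{2} = \left(-2 - 20\right)^{2} = \left(-22\right)^{2} = 484$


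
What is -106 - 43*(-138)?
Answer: 5828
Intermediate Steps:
-106 - 43*(-138) = -106 + 5934 = 5828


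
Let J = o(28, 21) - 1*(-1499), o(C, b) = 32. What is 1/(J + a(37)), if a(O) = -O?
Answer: 1/1494 ≈ 0.00066934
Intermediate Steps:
J = 1531 (J = 32 - 1*(-1499) = 32 + 1499 = 1531)
1/(J + a(37)) = 1/(1531 - 1*37) = 1/(1531 - 37) = 1/1494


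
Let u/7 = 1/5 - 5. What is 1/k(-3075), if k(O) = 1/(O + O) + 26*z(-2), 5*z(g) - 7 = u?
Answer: -6150/850669 ≈ -0.0072296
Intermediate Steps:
u = -168/5 (u = 7*(1/5 - 5) = 7*(-24/5) = -168/5 ≈ -33.600)
z(g) = -133/25 (z(g) = 7/5 + (1/5)*(-168/5) = 7/5 - 168/25 = -133/25)
k(O) = -3458/25 + 1/(2*O) (k(O) = 1/(O + O) + 26*(-133/25) = 1/(2*O) - 3458/25 = -3458/25 + 1/(2*O))
1/k(-3075) = 1/((1/50)*(25 - 6916*(-3075))/(-3075)) = 1/((1/50)*(-1/3075)*(25 + 21266700)) = 1/((1/50)*(-1/3075)*21266725) = 1/(-850669/6150) = -6150/850669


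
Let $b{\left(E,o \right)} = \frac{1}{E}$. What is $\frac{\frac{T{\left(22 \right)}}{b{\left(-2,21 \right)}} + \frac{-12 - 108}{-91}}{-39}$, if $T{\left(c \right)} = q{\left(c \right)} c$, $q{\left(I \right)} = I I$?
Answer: $\frac{1937816}{3549} \approx 546.02$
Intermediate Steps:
$q{\left(I \right)} = I^{2}$
$T{\left(c \right)} = c^{3}$ ($T{\left(c \right)} = c^{2} c = c^{3}$)
$\frac{\frac{T{\left(22 \right)}}{b{\left(-2,21 \right)}} + \frac{-12 - 108}{-91}}{-39} = \frac{\frac{22^{3}}{\frac{1}{-2}} + \frac{-12 - 108}{-91}}{-39} = \left(\frac{10648}{- \frac{1}{2}} - - \frac{120}{91}\right) \left(- \frac{1}{39}\right) = \left(10648 \left(-2\right) + \frac{120}{91}\right) \left(- \frac{1}{39}\right) = \left(-21296 + \frac{120}{91}\right) \left(- \frac{1}{39}\right) = \left(- \frac{1937816}{91}\right) \left(- \frac{1}{39}\right) = \frac{1937816}{3549}$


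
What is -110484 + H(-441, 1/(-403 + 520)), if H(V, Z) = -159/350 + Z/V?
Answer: -285033319439/2579850 ≈ -1.1048e+5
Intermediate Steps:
H(V, Z) = -159/350 + Z/V (H(V, Z) = -159*1/350 + Z/V = -159/350 + Z/V)
-110484 + H(-441, 1/(-403 + 520)) = -110484 + (-159/350 + 1/((-403 + 520)*(-441))) = -110484 + (-159/350 - 1/441/117) = -110484 + (-159/350 + (1/117)*(-1/441)) = -110484 + (-159/350 - 1/51597) = -110484 - 1172039/2579850 = -285033319439/2579850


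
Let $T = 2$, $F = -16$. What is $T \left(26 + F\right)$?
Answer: $20$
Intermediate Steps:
$T \left(26 + F\right) = 2 \left(26 - 16\right) = 2 \cdot 10 = 20$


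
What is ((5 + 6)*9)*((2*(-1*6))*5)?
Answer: -5940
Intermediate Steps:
((5 + 6)*9)*((2*(-1*6))*5) = (11*9)*((2*(-6))*5) = 99*(-12*5) = 99*(-60) = -5940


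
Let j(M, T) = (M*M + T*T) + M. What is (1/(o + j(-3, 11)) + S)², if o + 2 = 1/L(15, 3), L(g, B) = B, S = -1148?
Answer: 186317406025/141376 ≈ 1.3179e+6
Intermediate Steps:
j(M, T) = M + M² + T² (j(M, T) = (M² + T²) + M = M + M² + T²)
o = -5/3 (o = -2 + 1/3 = -2 + ⅓ = -5/3 ≈ -1.6667)
(1/(o + j(-3, 11)) + S)² = (1/(-5/3 + (-3 + (-3)² + 11²)) - 1148)² = (1/(-5/3 + (-3 + 9 + 121)) - 1148)² = (1/(-5/3 + 127) - 1148)² = (1/(376/3) - 1148)² = (3/376 - 1148)² = (-431645/376)² = 186317406025/141376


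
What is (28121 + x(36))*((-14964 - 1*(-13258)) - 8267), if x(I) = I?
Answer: -280809761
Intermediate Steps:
(28121 + x(36))*((-14964 - 1*(-13258)) - 8267) = (28121 + 36)*((-14964 - 1*(-13258)) - 8267) = 28157*((-14964 + 13258) - 8267) = 28157*(-1706 - 8267) = 28157*(-9973) = -280809761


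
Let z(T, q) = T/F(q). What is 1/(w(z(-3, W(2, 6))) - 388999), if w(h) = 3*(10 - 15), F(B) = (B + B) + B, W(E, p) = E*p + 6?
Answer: -1/389014 ≈ -2.5706e-6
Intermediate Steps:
W(E, p) = 6 + E*p
F(B) = 3*B (F(B) = 2*B + B = 3*B)
z(T, q) = T/(3*q) (z(T, q) = T/((3*q)) = T*(1/(3*q)) = T/(3*q))
w(h) = -15 (w(h) = 3*(-5) = -15)
1/(w(z(-3, W(2, 6))) - 388999) = 1/(-15 - 388999) = 1/(-389014) = -1/389014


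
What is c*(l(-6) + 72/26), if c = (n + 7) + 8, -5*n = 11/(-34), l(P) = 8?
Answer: 2758/17 ≈ 162.24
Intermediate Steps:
n = 11/170 (n = -11/(5*(-34)) = -11*(-1)/(5*34) = -⅕*(-11/34) = 11/170 ≈ 0.064706)
c = 2561/170 (c = (11/170 + 7) + 8 = 1201/170 + 8 = 2561/170 ≈ 15.065)
c*(l(-6) + 72/26) = 2561*(8 + 72/26)/170 = 2561*(8 + 72*(1/26))/170 = 2561*(8 + 36/13)/170 = (2561/170)*(140/13) = 2758/17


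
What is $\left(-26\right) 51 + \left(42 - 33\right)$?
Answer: $-1317$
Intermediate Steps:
$\left(-26\right) 51 + \left(42 - 33\right) = -1326 + 9 = -1317$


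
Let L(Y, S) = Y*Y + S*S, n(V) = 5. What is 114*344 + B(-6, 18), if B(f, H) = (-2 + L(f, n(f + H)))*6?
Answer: 39570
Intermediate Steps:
L(Y, S) = S² + Y² (L(Y, S) = Y² + S² = S² + Y²)
B(f, H) = 138 + 6*f² (B(f, H) = (-2 + (5² + f²))*6 = (-2 + (25 + f²))*6 = (23 + f²)*6 = 138 + 6*f²)
114*344 + B(-6, 18) = 114*344 + (138 + 6*(-6)²) = 39216 + (138 + 6*36) = 39216 + (138 + 216) = 39216 + 354 = 39570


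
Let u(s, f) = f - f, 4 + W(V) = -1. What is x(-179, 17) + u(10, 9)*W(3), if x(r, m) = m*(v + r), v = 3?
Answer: -2992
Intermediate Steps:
W(V) = -5 (W(V) = -4 - 1 = -5)
x(r, m) = m*(3 + r)
u(s, f) = 0
x(-179, 17) + u(10, 9)*W(3) = 17*(3 - 179) + 0*(-5) = 17*(-176) + 0 = -2992 + 0 = -2992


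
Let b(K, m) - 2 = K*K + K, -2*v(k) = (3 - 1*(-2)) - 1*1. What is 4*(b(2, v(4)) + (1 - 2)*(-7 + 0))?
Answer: 60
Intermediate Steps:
v(k) = -2 (v(k) = -((3 - 1*(-2)) - 1*1)/2 = -((3 + 2) - 1)/2 = -(5 - 1)/2 = -½*4 = -2)
b(K, m) = 2 + K + K² (b(K, m) = 2 + (K*K + K) = 2 + (K² + K) = 2 + (K + K²) = 2 + K + K²)
4*(b(2, v(4)) + (1 - 2)*(-7 + 0)) = 4*((2 + 2 + 2²) + (1 - 2)*(-7 + 0)) = 4*((2 + 2 + 4) - 1*(-7)) = 4*(8 + 7) = 4*15 = 60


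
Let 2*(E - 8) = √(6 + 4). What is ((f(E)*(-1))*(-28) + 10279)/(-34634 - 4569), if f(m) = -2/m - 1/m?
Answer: -420991/1607323 - 28*√10/1607323 ≈ -0.26198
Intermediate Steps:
E = 8 + √10/2 (E = 8 + √(6 + 4)/2 = 8 + √10/2 ≈ 9.5811)
f(m) = -3/m
((f(E)*(-1))*(-28) + 10279)/(-34634 - 4569) = ((-3/(8 + √10/2)*(-1))*(-28) + 10279)/(-34634 - 4569) = ((3/(8 + √10/2))*(-28) + 10279)/(-39203) = (-84/(8 + √10/2) + 10279)*(-1/39203) = (10279 - 84/(8 + √10/2))*(-1/39203) = -10279/39203 + 84/(39203*(8 + √10/2))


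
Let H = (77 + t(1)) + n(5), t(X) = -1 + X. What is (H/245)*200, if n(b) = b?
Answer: 3280/49 ≈ 66.939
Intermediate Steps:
H = 82 (H = (77 + (-1 + 1)) + 5 = (77 + 0) + 5 = 77 + 5 = 82)
(H/245)*200 = (82/245)*200 = 3280/49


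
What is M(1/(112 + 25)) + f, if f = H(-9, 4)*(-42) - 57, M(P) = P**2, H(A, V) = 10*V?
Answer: -32601752/18769 ≈ -1737.0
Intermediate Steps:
f = -1737 (f = (10*4)*(-42) - 57 = 40*(-42) - 57 = -1680 - 57 = -1737)
M(1/(112 + 25)) + f = (1/(112 + 25))**2 - 1737 = (1/137)**2 - 1737 = 1/18769 - 1737 = -32601752/18769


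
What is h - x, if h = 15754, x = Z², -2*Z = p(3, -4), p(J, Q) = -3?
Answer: 63007/4 ≈ 15752.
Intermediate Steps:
Z = 3/2 (Z = -½*(-3) = 3/2 ≈ 1.5000)
x = 9/4 (x = (3/2)² = 9/4 ≈ 2.2500)
h - x = 15754 - 1*9/4 = 15754 - 9/4 = 63007/4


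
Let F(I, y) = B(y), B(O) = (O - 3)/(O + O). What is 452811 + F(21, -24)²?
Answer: 115919697/256 ≈ 4.5281e+5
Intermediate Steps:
B(O) = (-3 + O)/(2*O) (B(O) = (-3 + O)/((2*O)) = (-3 + O)*(1/(2*O)) = (-3 + O)/(2*O))
F(I, y) = (-3 + y)/(2*y)
452811 + F(21, -24)² = 452811 + ((½)*(-3 - 24)/(-24))² = 452811 + ((½)*(-1/24)*(-27))² = 452811 + (9/16)² = 452811 + 81/256 = 115919697/256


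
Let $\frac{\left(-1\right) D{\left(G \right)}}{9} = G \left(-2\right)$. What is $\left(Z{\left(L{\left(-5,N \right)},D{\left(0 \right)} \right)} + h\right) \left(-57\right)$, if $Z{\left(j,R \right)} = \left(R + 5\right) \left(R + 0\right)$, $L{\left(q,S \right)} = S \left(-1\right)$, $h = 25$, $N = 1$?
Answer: $-1425$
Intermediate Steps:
$D{\left(G \right)} = 18 G$ ($D{\left(G \right)} = - 9 G \left(-2\right) = - 9 \left(- 2 G\right) = 18 G$)
$L{\left(q,S \right)} = - S$
$Z{\left(j,R \right)} = R \left(5 + R\right)$ ($Z{\left(j,R \right)} = \left(5 + R\right) R = R \left(5 + R\right)$)
$\left(Z{\left(L{\left(-5,N \right)},D{\left(0 \right)} \right)} + h\right) \left(-57\right) = \left(18 \cdot 0 \left(5 + 18 \cdot 0\right) + 25\right) \left(-57\right) = \left(0 \left(5 + 0\right) + 25\right) \left(-57\right) = \left(0 \cdot 5 + 25\right) \left(-57\right) = \left(0 + 25\right) \left(-57\right) = 25 \left(-57\right) = -1425$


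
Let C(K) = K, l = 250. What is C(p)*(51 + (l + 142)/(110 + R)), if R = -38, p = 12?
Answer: 2032/3 ≈ 677.33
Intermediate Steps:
C(p)*(51 + (l + 142)/(110 + R)) = 12*(51 + (250 + 142)/(110 - 38)) = 12*(51 + 392/72) = 12*(51 + 392*(1/72)) = 12*(51 + 49/9) = 12*(508/9) = 2032/3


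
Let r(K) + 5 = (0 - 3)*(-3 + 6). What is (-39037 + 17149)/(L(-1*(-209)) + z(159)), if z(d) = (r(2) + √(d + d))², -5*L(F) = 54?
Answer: -17209440/6091 - 957600*√318/6091 ≈ -5628.9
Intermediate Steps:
r(K) = -14 (r(K) = -5 + (0 - 3)*(-3 + 6) = -5 - 3*3 = -5 - 9 = -14)
L(F) = -54/5 (L(F) = -⅕*54 = -54/5)
z(d) = (-14 + √2*√d)² (z(d) = (-14 + √(d + d))² = (-14 + √(2*d))² = (-14 + √2*√d)²)
(-39037 + 17149)/(L(-1*(-209)) + z(159)) = (-39037 + 17149)/(-54/5 + (-14 + √2*√159)²) = -21888/(-54/5 + (-14 + √318)²)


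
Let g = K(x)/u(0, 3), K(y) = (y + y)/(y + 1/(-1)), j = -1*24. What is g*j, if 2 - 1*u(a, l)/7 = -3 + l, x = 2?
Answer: -48/7 ≈ -6.8571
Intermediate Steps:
u(a, l) = 35 - 7*l (u(a, l) = 14 - 7*(-3 + l) = 14 + (21 - 7*l) = 35 - 7*l)
j = -24
K(y) = 2*y/(-1 + y) (K(y) = (2*y)/(y - 1) = (2*y)/(-1 + y) = 2*y/(-1 + y))
g = 2/7 (g = (2*2/(-1 + 2))/(35 - 7*3) = (2*2/1)/(35 - 21) = (2*2*1)/14 = 4*(1/14) = 2/7 ≈ 0.28571)
g*j = (2/7)*(-24) = -48/7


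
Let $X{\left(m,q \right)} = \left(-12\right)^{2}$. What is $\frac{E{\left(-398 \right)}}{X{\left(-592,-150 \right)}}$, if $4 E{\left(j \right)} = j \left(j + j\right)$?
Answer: $\frac{39601}{72} \approx 550.01$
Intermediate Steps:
$X{\left(m,q \right)} = 144$
$E{\left(j \right)} = \frac{j^{2}}{2}$ ($E{\left(j \right)} = \frac{j \left(j + j\right)}{4} = \frac{j 2 j}{4} = \frac{2 j^{2}}{4} = \frac{j^{2}}{2}$)
$\frac{E{\left(-398 \right)}}{X{\left(-592,-150 \right)}} = \frac{\frac{1}{2} \left(-398\right)^{2}}{144} = \frac{1}{2} \cdot 158404 \cdot \frac{1}{144} = 79202 \cdot \frac{1}{144} = \frac{39601}{72}$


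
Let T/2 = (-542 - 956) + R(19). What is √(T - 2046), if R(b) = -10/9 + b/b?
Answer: 2*I*√11345/3 ≈ 71.009*I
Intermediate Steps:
R(b) = -⅑ (R(b) = -10*⅑ + 1 = -10/9 + 1 = -⅑)
T = -26966/9 (T = 2*((-542 - 956) - ⅑) = 2*(-1498 - ⅑) = 2*(-13483/9) = -26966/9 ≈ -2996.2)
√(T - 2046) = √(-26966/9 - 2046) = √(-45380/9) = 2*I*√11345/3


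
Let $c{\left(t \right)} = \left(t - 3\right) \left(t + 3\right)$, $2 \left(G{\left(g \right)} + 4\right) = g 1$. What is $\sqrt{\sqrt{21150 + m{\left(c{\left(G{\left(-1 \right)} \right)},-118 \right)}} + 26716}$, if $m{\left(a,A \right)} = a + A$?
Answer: $\frac{\sqrt{106864 + 2 \sqrt{84173}}}{2} \approx 163.89$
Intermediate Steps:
$G{\left(g \right)} = -4 + \frac{g}{2}$ ($G{\left(g \right)} = -4 + \frac{g 1}{2} = -4 + \frac{g}{2}$)
$c{\left(t \right)} = \left(-3 + t\right) \left(3 + t\right)$
$m{\left(a,A \right)} = A + a$
$\sqrt{\sqrt{21150 + m{\left(c{\left(G{\left(-1 \right)} \right)},-118 \right)}} + 26716} = \sqrt{\sqrt{21150 - \left(127 - \left(-4 + \frac{1}{2} \left(-1\right)\right)^{2}\right)} + 26716} = \sqrt{\sqrt{21150 - \left(127 - \left(-4 - \frac{1}{2}\right)^{2}\right)} + 26716} = \sqrt{\sqrt{21150 - \left(127 - \frac{81}{4}\right)} + 26716} = \sqrt{\sqrt{21150 + \left(-118 + \left(-9 + \frac{81}{4}\right)\right)} + 26716} = \sqrt{\sqrt{21150 + \left(-118 + \frac{45}{4}\right)} + 26716} = \sqrt{\sqrt{21150 - \frac{427}{4}} + 26716} = \sqrt{\sqrt{\frac{84173}{4}} + 26716} = \sqrt{\frac{\sqrt{84173}}{2} + 26716} = \sqrt{26716 + \frac{\sqrt{84173}}{2}}$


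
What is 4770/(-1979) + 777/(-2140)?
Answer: -11745483/4235060 ≈ -2.7734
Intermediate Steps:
4770/(-1979) + 777/(-2140) = 4770*(-1/1979) + 777*(-1/2140) = -4770/1979 - 777/2140 = -11745483/4235060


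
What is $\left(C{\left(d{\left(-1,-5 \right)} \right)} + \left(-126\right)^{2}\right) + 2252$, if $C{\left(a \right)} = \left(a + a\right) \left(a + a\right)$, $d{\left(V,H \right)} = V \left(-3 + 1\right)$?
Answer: $18144$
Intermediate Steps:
$d{\left(V,H \right)} = - 2 V$ ($d{\left(V,H \right)} = V \left(-2\right) = - 2 V$)
$C{\left(a \right)} = 4 a^{2}$ ($C{\left(a \right)} = 2 a 2 a = 4 a^{2}$)
$\left(C{\left(d{\left(-1,-5 \right)} \right)} + \left(-126\right)^{2}\right) + 2252 = \left(4 \left(\left(-2\right) \left(-1\right)\right)^{2} + \left(-126\right)^{2}\right) + 2252 = \left(4 \cdot 2^{2} + 15876\right) + 2252 = \left(4 \cdot 4 + 15876\right) + 2252 = \left(16 + 15876\right) + 2252 = 15892 + 2252 = 18144$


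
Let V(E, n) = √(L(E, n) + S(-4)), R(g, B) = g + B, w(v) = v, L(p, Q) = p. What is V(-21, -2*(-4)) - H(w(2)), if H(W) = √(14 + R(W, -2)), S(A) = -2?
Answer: -√14 + I*√23 ≈ -3.7417 + 4.7958*I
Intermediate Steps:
R(g, B) = B + g
V(E, n) = √(-2 + E) (V(E, n) = √(E - 2) = √(-2 + E))
H(W) = √(12 + W) (H(W) = √(14 + (-2 + W)) = √(12 + W))
V(-21, -2*(-4)) - H(w(2)) = √(-2 - 21) - √(12 + 2) = √(-23) - √14 = I*√23 - √14 = -√14 + I*√23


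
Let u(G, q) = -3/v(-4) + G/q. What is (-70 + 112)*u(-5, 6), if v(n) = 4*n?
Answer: -217/8 ≈ -27.125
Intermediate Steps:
u(G, q) = 3/16 + G/q (u(G, q) = -3/(4*(-4)) + G/q = -3/(-16) + G/q = -3*(-1/16) + G/q = 3/16 + G/q)
(-70 + 112)*u(-5, 6) = (-70 + 112)*(3/16 - 5/6) = 42*(3/16 - 5*⅙) = 42*(3/16 - ⅚) = 42*(-31/48) = -217/8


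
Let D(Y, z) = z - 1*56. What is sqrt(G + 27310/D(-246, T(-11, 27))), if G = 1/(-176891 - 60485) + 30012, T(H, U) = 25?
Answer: sqrt(24647501537164099)/919832 ≈ 170.68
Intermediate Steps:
D(Y, z) = -56 + z (D(Y, z) = z - 56 = -56 + z)
G = 7124128511/237376 (G = 1/(-237376) + 30012 = -1/237376 + 30012 = 7124128511/237376 ≈ 30012.)
sqrt(G + 27310/D(-246, T(-11, 27))) = sqrt(7124128511/237376 + 27310/(-56 + 25)) = sqrt(7124128511/237376 + 27310/(-31)) = sqrt(7124128511/237376 + 27310*(-1/31)) = sqrt(7124128511/237376 - 27310/31) = sqrt(214365245281/7358656) = sqrt(24647501537164099)/919832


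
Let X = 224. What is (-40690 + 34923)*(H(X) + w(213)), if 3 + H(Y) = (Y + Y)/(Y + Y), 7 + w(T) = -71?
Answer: 461360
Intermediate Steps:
w(T) = -78 (w(T) = -7 - 71 = -78)
H(Y) = -2 (H(Y) = -3 + (Y + Y)/(Y + Y) = -3 + (2*Y)/((2*Y)) = -3 + (2*Y)*(1/(2*Y)) = -3 + 1 = -2)
(-40690 + 34923)*(H(X) + w(213)) = (-40690 + 34923)*(-2 - 78) = -5767*(-80) = 461360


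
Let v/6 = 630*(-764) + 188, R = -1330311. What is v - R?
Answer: -1556481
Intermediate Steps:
v = -2886792 (v = 6*(630*(-764) + 188) = 6*(-481320 + 188) = 6*(-481132) = -2886792)
v - R = -2886792 - 1*(-1330311) = -2886792 + 1330311 = -1556481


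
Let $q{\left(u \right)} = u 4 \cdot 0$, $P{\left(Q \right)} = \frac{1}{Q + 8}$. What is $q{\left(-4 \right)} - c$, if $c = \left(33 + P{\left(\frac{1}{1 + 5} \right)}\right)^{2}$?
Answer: $- \frac{2634129}{2401} \approx -1097.1$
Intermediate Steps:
$P{\left(Q \right)} = \frac{1}{8 + Q}$
$c = \frac{2634129}{2401}$ ($c = \left(33 + \frac{1}{8 + \frac{1}{1 + 5}}\right)^{2} = \left(33 + \frac{1}{8 + \frac{1}{6}}\right)^{2} = \left(33 + \frac{1}{\frac{49}{6}}\right)^{2} = \left(33 + \frac{6}{49}\right)^{2} = \left(\frac{1623}{49}\right)^{2} = \frac{2634129}{2401} \approx 1097.1$)
$q{\left(u \right)} = 0$ ($q{\left(u \right)} = 4 u 0 = 0$)
$q{\left(-4 \right)} - c = 0 - \frac{2634129}{2401} = - \frac{2634129}{2401}$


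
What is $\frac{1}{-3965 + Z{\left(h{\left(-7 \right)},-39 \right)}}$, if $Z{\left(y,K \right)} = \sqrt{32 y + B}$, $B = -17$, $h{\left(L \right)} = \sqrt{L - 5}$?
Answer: $- \frac{1}{3965 - \sqrt{-17 + 64 i \sqrt{3}}} \approx -0.00025265 - 5.1292 \cdot 10^{-7} i$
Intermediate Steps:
$h{\left(L \right)} = \sqrt{-5 + L}$
$Z{\left(y,K \right)} = \sqrt{-17 + 32 y}$ ($Z{\left(y,K \right)} = \sqrt{32 y - 17} = \sqrt{-17 + 32 y}$)
$\frac{1}{-3965 + Z{\left(h{\left(-7 \right)},-39 \right)}} = \frac{1}{-3965 + \sqrt{-17 + 32 \sqrt{-5 - 7}}} = \frac{1}{-3965 + \sqrt{-17 + 32 \sqrt{-12}}} = \frac{1}{-3965 + \sqrt{-17 + 32 \cdot 2 i \sqrt{3}}} = \frac{1}{-3965 + \sqrt{-17 + 64 i \sqrt{3}}}$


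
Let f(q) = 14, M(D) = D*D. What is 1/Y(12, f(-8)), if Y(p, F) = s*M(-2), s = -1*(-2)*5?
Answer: 1/40 ≈ 0.025000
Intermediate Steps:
M(D) = D²
s = 10 (s = 2*5 = 10)
Y(p, F) = 40 (Y(p, F) = 10*(-2)² = 10*4 = 40)
1/Y(12, f(-8)) = 1/40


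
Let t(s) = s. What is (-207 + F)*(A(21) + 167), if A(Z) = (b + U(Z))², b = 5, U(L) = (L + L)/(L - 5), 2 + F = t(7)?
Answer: -1455309/32 ≈ -45478.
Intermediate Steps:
F = 5 (F = -2 + 7 = 5)
U(L) = 2*L/(-5 + L) (U(L) = (2*L)/(-5 + L) = 2*L/(-5 + L))
A(Z) = (5 + 2*Z/(-5 + Z))²
(-207 + F)*(A(21) + 167) = (-207 + 5)*((-25 + 7*21)²/(-5 + 21)² + 167) = -202*((-25 + 147)²/16² + 167) = -202*(122²*(1/256) + 167) = -202*(14884*(1/256) + 167) = -202*(3721/64 + 167) = -202*14409/64 = -1455309/32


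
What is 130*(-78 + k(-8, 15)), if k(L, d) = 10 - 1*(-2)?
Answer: -8580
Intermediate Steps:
k(L, d) = 12 (k(L, d) = 10 + 2 = 12)
130*(-78 + k(-8, 15)) = 130*(-78 + 12) = 130*(-66) = -8580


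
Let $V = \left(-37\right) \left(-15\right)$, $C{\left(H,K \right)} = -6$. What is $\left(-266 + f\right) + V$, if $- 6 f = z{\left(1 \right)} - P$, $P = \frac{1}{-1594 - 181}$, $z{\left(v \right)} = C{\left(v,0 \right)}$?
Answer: $\frac{3088499}{10650} \approx 290.0$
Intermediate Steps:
$z{\left(v \right)} = -6$
$V = 555$
$P = - \frac{1}{1775}$ ($P = \frac{1}{-1775} = - \frac{1}{1775} \approx -0.00056338$)
$f = \frac{10649}{10650}$ ($f = - \frac{-6 - - \frac{1}{1775}}{6} = - \frac{-6 + \frac{1}{1775}}{6} = \left(- \frac{1}{6}\right) \left(- \frac{10649}{1775}\right) = \frac{10649}{10650} \approx 0.99991$)
$\left(-266 + f\right) + V = \left(-266 + \frac{10649}{10650}\right) + 555 = - \frac{2822251}{10650} + 555 = \frac{3088499}{10650}$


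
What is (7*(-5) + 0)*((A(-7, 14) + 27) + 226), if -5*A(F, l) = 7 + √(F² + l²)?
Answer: -8806 + 49*√5 ≈ -8696.4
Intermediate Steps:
A(F, l) = -7/5 - √(F² + l²)/5 (A(F, l) = -(7 + √(F² + l²))/5 = -7/5 - √(F² + l²)/5)
(7*(-5) + 0)*((A(-7, 14) + 27) + 226) = (7*(-5) + 0)*(((-7/5 - √((-7)² + 14²)/5) + 27) + 226) = (-35 + 0)*(((-7/5 - √(49 + 196)/5) + 27) + 226) = -35*(((-7/5 - 7*√5/5) + 27) + 226) = -35*((128/5 - 7*√5/5) + 226) = -35*(1258/5 - 7*√5/5) = -8806 + 49*√5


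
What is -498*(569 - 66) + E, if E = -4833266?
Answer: -5083760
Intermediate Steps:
-498*(569 - 66) + E = -498*(569 - 66) - 4833266 = -498*503 - 4833266 = -250494 - 4833266 = -5083760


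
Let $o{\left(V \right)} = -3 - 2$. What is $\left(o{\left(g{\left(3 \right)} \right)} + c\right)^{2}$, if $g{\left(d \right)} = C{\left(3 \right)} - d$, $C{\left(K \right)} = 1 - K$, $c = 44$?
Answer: $1521$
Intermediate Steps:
$g{\left(d \right)} = -2 - d$ ($g{\left(d \right)} = \left(1 - 3\right) - d = -2 - d$)
$o{\left(V \right)} = -5$ ($o{\left(V \right)} = -3 - 2 = -5$)
$\left(o{\left(g{\left(3 \right)} \right)} + c\right)^{2} = \left(-5 + 44\right)^{2} = 39^{2} = 1521$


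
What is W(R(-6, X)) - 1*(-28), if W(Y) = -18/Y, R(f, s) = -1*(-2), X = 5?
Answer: 19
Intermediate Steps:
R(f, s) = 2
W(R(-6, X)) - 1*(-28) = -18/2 - 1*(-28) = -18*½ + 28 = -9 + 28 = 19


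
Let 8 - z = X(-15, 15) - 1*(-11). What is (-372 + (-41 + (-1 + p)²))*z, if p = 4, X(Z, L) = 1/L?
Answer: 18584/15 ≈ 1238.9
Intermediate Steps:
z = -46/15 (z = 8 - (1/15 - 1*(-11)) = 8 - (1/15 + 11) = 8 - 1*166/15 = 8 - 166/15 = -46/15 ≈ -3.0667)
(-372 + (-41 + (-1 + p)²))*z = (-372 + (-41 + (-1 + 4)²))*(-46/15) = (-372 + (-41 + 3²))*(-46/15) = (-372 + (-41 + 9))*(-46/15) = (-372 - 32)*(-46/15) = -404*(-46/15) = 18584/15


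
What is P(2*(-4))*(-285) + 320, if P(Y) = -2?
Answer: 890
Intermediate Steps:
P(2*(-4))*(-285) + 320 = -2*(-285) + 320 = 570 + 320 = 890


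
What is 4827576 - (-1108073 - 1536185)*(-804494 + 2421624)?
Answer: 4276113767116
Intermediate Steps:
4827576 - (-1108073 - 1536185)*(-804494 + 2421624) = 4827576 - (-2644258)*1617130 = 4827576 - 1*(-4276108939540) = 4827576 + 4276108939540 = 4276113767116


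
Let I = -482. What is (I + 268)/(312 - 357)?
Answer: 214/45 ≈ 4.7556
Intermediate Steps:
(I + 268)/(312 - 357) = (-482 + 268)/(312 - 357) = -214/(-45) = -214*(-1/45) = 214/45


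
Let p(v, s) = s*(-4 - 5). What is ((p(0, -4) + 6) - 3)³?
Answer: 59319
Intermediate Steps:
p(v, s) = -9*s (p(v, s) = s*(-9) = -9*s)
((p(0, -4) + 6) - 3)³ = ((-9*(-4) + 6) - 3)³ = ((36 + 6) - 3)³ = (42 - 3)³ = 39³ = 59319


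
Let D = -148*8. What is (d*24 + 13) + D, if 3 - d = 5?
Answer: -1219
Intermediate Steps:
d = -2 (d = 3 - 1*5 = 3 - 5 = -2)
D = -1184
(d*24 + 13) + D = (-2*24 + 13) - 1184 = (-48 + 13) - 1184 = -35 - 1184 = -1219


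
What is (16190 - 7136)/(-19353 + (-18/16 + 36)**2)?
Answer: -193152/386917 ≈ -0.49921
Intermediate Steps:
(16190 - 7136)/(-19353 + (-18/16 + 36)**2) = 9054/(-19353 + (-18*1/16 + 36)**2) = 9054/(-19353 + (-9/8 + 36)**2) = 9054/(-19353 + (279/8)**2) = 9054/(-19353 + 77841/64) = 9054/(-1160751/64) = 9054*(-64/1160751) = -193152/386917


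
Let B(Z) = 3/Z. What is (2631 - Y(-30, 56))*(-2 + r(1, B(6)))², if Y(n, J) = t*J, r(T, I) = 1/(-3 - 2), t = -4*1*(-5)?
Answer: 182831/25 ≈ 7313.2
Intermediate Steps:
t = 20 (t = -4*(-5) = 20)
r(T, I) = -⅕ (r(T, I) = 1/(-5) = -⅕)
Y(n, J) = 20*J
(2631 - Y(-30, 56))*(-2 + r(1, B(6)))² = (2631 - 20*56)*(-2 - ⅕)² = (2631 - 1*1120)*(-11/5)² = (2631 - 1120)*(121/25) = 1511*(121/25) = 182831/25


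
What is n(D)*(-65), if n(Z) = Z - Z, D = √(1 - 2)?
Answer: 0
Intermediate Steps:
D = I (D = √(-1) = I ≈ 1.0*I)
n(Z) = 0
n(D)*(-65) = 0*(-65) = 0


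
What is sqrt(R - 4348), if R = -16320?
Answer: 2*I*sqrt(5167) ≈ 143.76*I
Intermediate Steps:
sqrt(R - 4348) = sqrt(-16320 - 4348) = sqrt(-20668) = 2*I*sqrt(5167)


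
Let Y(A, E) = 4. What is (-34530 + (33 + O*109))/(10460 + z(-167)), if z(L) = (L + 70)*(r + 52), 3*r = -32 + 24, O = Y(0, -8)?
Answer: -102183/17024 ≈ -6.0023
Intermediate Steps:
O = 4
r = -8/3 (r = (-32 + 24)/3 = (1/3)*(-8) = -8/3 ≈ -2.6667)
z(L) = 10360/3 + 148*L/3 (z(L) = (L + 70)*(-8/3 + 52) = (70 + L)*(148/3) = 10360/3 + 148*L/3)
(-34530 + (33 + O*109))/(10460 + z(-167)) = (-34530 + (33 + 4*109))/(10460 + (10360/3 + (148/3)*(-167))) = (-34530 + (33 + 436))/(10460 + (10360/3 - 24716/3)) = (-34530 + 469)/(10460 - 14356/3) = -34061/17024/3 = -34061*3/17024 = -102183/17024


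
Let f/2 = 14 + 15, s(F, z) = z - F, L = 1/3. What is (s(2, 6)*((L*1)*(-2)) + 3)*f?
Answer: 58/3 ≈ 19.333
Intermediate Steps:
L = ⅓ ≈ 0.33333
f = 58 (f = 2*(14 + 15) = 2*29 = 58)
(s(2, 6)*((L*1)*(-2)) + 3)*f = ((6 - 1*2)*(((⅓)*1)*(-2)) + 3)*58 = ((6 - 2)*((⅓)*(-2)) + 3)*58 = (4*(-⅔) + 3)*58 = (-8/3 + 3)*58 = (⅓)*58 = 58/3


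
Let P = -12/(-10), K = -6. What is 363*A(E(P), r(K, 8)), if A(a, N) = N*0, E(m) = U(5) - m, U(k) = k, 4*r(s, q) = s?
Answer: 0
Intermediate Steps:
r(s, q) = s/4
P = 6/5 (P = -12*(-⅒) = 6/5 ≈ 1.2000)
E(m) = 5 - m
A(a, N) = 0
363*A(E(P), r(K, 8)) = 363*0 = 0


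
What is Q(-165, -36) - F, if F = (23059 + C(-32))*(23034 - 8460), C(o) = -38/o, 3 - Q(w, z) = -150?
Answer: -2688632157/8 ≈ -3.3608e+8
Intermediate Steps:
Q(w, z) = 153 (Q(w, z) = 3 - 1*(-150) = 3 + 150 = 153)
F = 2688633381/8 (F = (23059 - 38/(-32))*(23034 - 8460) = (23059 - 38*(-1/32))*14574 = (23059 + 19/16)*14574 = (368963/16)*14574 = 2688633381/8 ≈ 3.3608e+8)
Q(-165, -36) - F = 153 - 1*2688633381/8 = 153 - 2688633381/8 = -2688632157/8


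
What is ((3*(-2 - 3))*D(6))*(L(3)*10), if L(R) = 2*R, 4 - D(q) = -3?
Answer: -6300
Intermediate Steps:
D(q) = 7 (D(q) = 4 - 1*(-3) = 4 + 3 = 7)
((3*(-2 - 3))*D(6))*(L(3)*10) = ((3*(-2 - 3))*7)*((2*3)*10) = ((3*(-5))*7)*(6*10) = -15*7*60 = -105*60 = -6300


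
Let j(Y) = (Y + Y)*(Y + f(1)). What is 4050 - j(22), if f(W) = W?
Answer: 3038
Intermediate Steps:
j(Y) = 2*Y*(1 + Y) (j(Y) = (Y + Y)*(Y + 1) = (2*Y)*(1 + Y) = 2*Y*(1 + Y))
4050 - j(22) = 4050 - 2*22*(1 + 22) = 4050 - 2*22*23 = 4050 - 1*1012 = 4050 - 1012 = 3038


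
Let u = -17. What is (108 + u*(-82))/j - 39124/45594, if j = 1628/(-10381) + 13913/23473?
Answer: 2780519859465788/807141531591 ≈ 3444.9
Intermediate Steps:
j = 106216809/243673213 (j = 1628*(-1/10381) + 13913*(1/23473) = -1628/10381 + 13913/23473 = 106216809/243673213 ≈ 0.43590)
(108 + u*(-82))/j - 39124/45594 = (108 - 17*(-82))/(106216809/243673213) - 39124/45594 = (108 + 1394)*(243673213/106216809) - 39124*1/45594 = 1502*(243673213/106216809) - 19562/22797 = 365997165926/106216809 - 19562/22797 = 2780519859465788/807141531591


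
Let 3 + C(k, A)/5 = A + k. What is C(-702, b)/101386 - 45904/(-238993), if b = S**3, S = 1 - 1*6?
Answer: 1831100997/12115272149 ≈ 0.15114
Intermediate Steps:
S = -5 (S = 1 - 6 = -5)
b = -125 (b = (-5)**3 = -125)
C(k, A) = -15 + 5*A + 5*k (C(k, A) = -15 + 5*(A + k) = -15 + (5*A + 5*k) = -15 + 5*A + 5*k)
C(-702, b)/101386 - 45904/(-238993) = (-15 + 5*(-125) + 5*(-702))/101386 - 45904/(-238993) = (-15 - 625 - 3510)*(1/101386) - 45904*(-1/238993) = -4150*1/101386 + 45904/238993 = -2075/50693 + 45904/238993 = 1831100997/12115272149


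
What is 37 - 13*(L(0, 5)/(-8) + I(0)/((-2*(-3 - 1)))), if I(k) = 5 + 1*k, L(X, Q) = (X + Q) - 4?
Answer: 61/2 ≈ 30.500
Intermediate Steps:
L(X, Q) = -4 + Q + X (L(X, Q) = (Q + X) - 4 = -4 + Q + X)
I(k) = 5 + k
37 - 13*(L(0, 5)/(-8) + I(0)/((-2*(-3 - 1)))) = 37 - 13*((-4 + 5 + 0)/(-8) + (5 + 0)/((-2*(-3 - 1)))) = 37 - 13*(1*(-⅛) + 5/((-2*(-4)))) = 37 - 13*(-⅛ + 5/8) = 37 - 13*½ = 37 - 13/2 = 61/2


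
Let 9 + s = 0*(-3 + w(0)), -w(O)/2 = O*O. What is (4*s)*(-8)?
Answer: 288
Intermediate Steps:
w(O) = -2*O**2 (w(O) = -2*O*O = -2*O**2)
s = -9 (s = -9 + 0*(-3 - 2*0**2) = -9 + 0*(-3 - 2*0) = -9 + 0*(-3 + 0) = -9 + 0*(-3) = -9 + 0 = -9)
(4*s)*(-8) = (4*(-9))*(-8) = -36*(-8) = 288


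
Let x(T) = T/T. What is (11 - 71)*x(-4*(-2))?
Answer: -60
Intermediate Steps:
x(T) = 1
(11 - 71)*x(-4*(-2)) = (11 - 71)*1 = -60*1 = -60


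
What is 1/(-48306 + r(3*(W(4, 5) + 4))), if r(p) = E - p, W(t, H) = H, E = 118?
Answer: -1/48215 ≈ -2.0740e-5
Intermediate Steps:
r(p) = 118 - p
1/(-48306 + r(3*(W(4, 5) + 4))) = 1/(-48306 + (118 - 3*(5 + 4))) = 1/(-48306 + (118 - 3*9)) = 1/(-48306 + (118 - 1*27)) = 1/(-48306 + (118 - 27)) = 1/(-48306 + 91) = 1/(-48215) = -1/48215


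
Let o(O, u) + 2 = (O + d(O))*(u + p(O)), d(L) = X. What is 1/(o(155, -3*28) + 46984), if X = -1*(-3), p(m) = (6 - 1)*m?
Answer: 1/156160 ≈ 6.4037e-6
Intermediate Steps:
p(m) = 5*m
X = 3
d(L) = 3
o(O, u) = -2 + (3 + O)*(u + 5*O) (o(O, u) = -2 + (O + 3)*(u + 5*O) = -2 + (3 + O)*(u + 5*O))
1/(o(155, -3*28) + 46984) = 1/((-2 + 3*(-3*28) + 5*155² + 15*155 + 155*(-3*28)) + 46984) = 1/((-2 + 3*(-84) + 5*24025 + 2325 + 155*(-84)) + 46984) = 1/((-2 - 252 + 120125 + 2325 - 13020) + 46984) = 1/(109176 + 46984) = 1/156160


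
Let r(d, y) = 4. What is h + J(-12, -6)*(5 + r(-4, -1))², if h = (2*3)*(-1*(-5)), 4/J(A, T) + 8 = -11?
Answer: 246/19 ≈ 12.947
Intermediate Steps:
J(A, T) = -4/19 (J(A, T) = 4/(-8 - 11) = 4/(-19) = 4*(-1/19) = -4/19)
h = 30 (h = 6*5 = 30)
h + J(-12, -6)*(5 + r(-4, -1))² = 30 - 4*(5 + 4)²/19 = 30 - 4/19*9² = 30 - 4/19*81 = 30 - 324/19 = 246/19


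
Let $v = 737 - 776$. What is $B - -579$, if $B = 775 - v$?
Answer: $1393$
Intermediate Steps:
$v = -39$
$B = 814$ ($B = 775 - -39 = 775 + 39 = 814$)
$B - -579 = 814 - -579 = 814 + 579 = 1393$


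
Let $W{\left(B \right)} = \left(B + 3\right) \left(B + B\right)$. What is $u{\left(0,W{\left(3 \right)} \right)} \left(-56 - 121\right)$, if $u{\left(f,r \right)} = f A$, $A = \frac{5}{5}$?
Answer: $0$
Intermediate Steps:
$A = 1$ ($A = 5 \cdot \frac{1}{5} = 1$)
$W{\left(B \right)} = 2 B \left(3 + B\right)$ ($W{\left(B \right)} = \left(3 + B\right) 2 B = 2 B \left(3 + B\right)$)
$u{\left(f,r \right)} = f$ ($u{\left(f,r \right)} = f 1 = f$)
$u{\left(0,W{\left(3 \right)} \right)} \left(-56 - 121\right) = 0 \left(-56 - 121\right) = 0 \left(-177\right) = 0$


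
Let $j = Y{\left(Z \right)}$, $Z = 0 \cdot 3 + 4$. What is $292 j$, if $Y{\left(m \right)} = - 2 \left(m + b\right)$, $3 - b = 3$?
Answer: $-2336$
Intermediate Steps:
$b = 0$ ($b = 3 - 3 = 0$)
$Z = 4$ ($Z = 0 + 4 = 4$)
$Y{\left(m \right)} = - 2 m$ ($Y{\left(m \right)} = - 2 \left(m + 0\right) = - 2 m$)
$j = -8$ ($j = \left(-2\right) 4 = -8$)
$292 j = 292 \left(-8\right) = -2336$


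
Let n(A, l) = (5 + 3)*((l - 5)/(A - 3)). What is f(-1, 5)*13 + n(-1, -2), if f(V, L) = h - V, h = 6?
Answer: 105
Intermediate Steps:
n(A, l) = 8*(-5 + l)/(-3 + A) (n(A, l) = 8*((-5 + l)/(-3 + A)) = 8*(-5 + l)/(-3 + A))
f(V, L) = 6 - V
f(-1, 5)*13 + n(-1, -2) = (6 - 1*(-1))*13 + 8*(-5 - 2)/(-3 - 1) = (6 + 1)*13 + 8*(-7)/(-4) = 7*13 + 8*(-¼)*(-7) = 91 + 14 = 105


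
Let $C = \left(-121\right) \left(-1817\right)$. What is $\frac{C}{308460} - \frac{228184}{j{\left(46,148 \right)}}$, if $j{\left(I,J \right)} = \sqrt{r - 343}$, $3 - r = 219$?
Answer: $\frac{219857}{308460} + \frac{228184 i \sqrt{559}}{559} \approx 0.71276 + 9651.2 i$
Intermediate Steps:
$r = -216$ ($r = 3 - 219 = -216$)
$C = 219857$
$j{\left(I,J \right)} = i \sqrt{559}$ ($j{\left(I,J \right)} = \sqrt{-216 - 343} = \sqrt{-559} = i \sqrt{559}$)
$\frac{C}{308460} - \frac{228184}{j{\left(46,148 \right)}} = \frac{219857}{308460} - \frac{228184}{i \sqrt{559}} = 219857 \cdot \frac{1}{308460} - 228184 \left(- \frac{i \sqrt{559}}{559}\right) = \frac{219857}{308460} + \frac{228184 i \sqrt{559}}{559}$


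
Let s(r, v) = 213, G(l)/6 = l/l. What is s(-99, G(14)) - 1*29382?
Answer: -29169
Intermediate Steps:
G(l) = 6 (G(l) = 6*(l/l) = 6*1 = 6)
s(-99, G(14)) - 1*29382 = 213 - 1*29382 = 213 - 29382 = -29169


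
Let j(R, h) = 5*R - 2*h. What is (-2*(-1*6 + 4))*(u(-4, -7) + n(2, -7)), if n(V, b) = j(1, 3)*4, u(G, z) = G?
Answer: -32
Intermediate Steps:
j(R, h) = -2*h + 5*R
n(V, b) = -4 (n(V, b) = (-2*3 + 5*1)*4 = (-6 + 5)*4 = -1*4 = -4)
(-2*(-1*6 + 4))*(u(-4, -7) + n(2, -7)) = (-2*(-1*6 + 4))*(-4 - 4) = -2*(-6 + 4)*(-8) = -2*(-2)*(-8) = 4*(-8) = -32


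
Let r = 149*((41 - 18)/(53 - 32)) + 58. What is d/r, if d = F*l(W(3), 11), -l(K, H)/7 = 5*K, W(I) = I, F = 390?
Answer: -171990/929 ≈ -185.13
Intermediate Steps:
l(K, H) = -35*K
r = 4645/21 (r = 149*(23/21) + 58 = 3427/21 + 58 = 4645/21 ≈ 221.19)
d = -40950 (d = 390*(-35*3) = 390*(-105) = -40950)
d/r = -40950/4645/21 = -40950*21/4645 = -171990/929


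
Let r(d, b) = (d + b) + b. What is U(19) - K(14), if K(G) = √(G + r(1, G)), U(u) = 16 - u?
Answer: -3 - √43 ≈ -9.5574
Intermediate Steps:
r(d, b) = d + 2*b (r(d, b) = (b + d) + b = d + 2*b)
K(G) = √(1 + 3*G) (K(G) = √(G + (1 + 2*G)) = √(1 + 3*G))
U(19) - K(14) = (16 - 1*19) - √(1 + 3*14) = (16 - 19) - √(1 + 42) = -3 - √43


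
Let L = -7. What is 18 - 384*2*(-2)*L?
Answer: -10734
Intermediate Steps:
18 - 384*2*(-2)*L = 18 - 384*2*(-2)*(-7) = 18 - (-1536)*(-7) = 18 - 384*28 = 18 - 10752 = -10734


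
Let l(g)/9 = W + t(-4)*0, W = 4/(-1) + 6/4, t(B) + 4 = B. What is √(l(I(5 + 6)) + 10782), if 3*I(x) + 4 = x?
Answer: 3*√4782/2 ≈ 103.73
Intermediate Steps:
t(B) = -4 + B
I(x) = -4/3 + x/3
W = -5/2 (W = 4*(-1) + 6*(¼) = -4 + 3/2 = -5/2 ≈ -2.5000)
l(g) = -45/2 (l(g) = 9*(-5/2 + (-4 - 4)*0) = 9*(-5/2 - 8*0) = 9*(-5/2 + 0) = 9*(-5/2) = -45/2)
√(l(I(5 + 6)) + 10782) = √(-45/2 + 10782) = √(21519/2) = 3*√4782/2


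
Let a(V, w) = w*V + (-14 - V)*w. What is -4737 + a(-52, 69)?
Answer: -5703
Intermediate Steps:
a(V, w) = V*w + w*(-14 - V)
-4737 + a(-52, 69) = -4737 - 14*69 = -4737 - 966 = -5703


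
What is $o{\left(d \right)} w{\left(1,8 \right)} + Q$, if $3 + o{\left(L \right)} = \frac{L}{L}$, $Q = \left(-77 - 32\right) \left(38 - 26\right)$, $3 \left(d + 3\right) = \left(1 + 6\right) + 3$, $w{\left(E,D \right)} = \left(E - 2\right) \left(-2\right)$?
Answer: $-1312$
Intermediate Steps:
$w{\left(E,D \right)} = 4 - 2 E$ ($w{\left(E,D \right)} = \left(-2 + E\right) \left(-2\right) = 4 - 2 E$)
$d = \frac{1}{3}$ ($d = -3 + \frac{\left(1 + 6\right) + 3}{3} = -3 + \frac{7 + 3}{3} = -3 + \frac{1}{3} \cdot 10 = -3 + \frac{10}{3} = \frac{1}{3} \approx 0.33333$)
$Q = -1308$ ($Q = \left(-109\right) 12 = -1308$)
$o{\left(L \right)} = -2$ ($o{\left(L \right)} = -3 + \frac{L}{L} = -3 + 1 = -2$)
$o{\left(d \right)} w{\left(1,8 \right)} + Q = - 2 \left(4 - 2\right) - 1308 = \left(-2\right) 2 - 1308 = -4 - 1308 = -1312$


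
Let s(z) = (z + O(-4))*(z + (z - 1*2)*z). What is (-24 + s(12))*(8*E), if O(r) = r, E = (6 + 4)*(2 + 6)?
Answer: 660480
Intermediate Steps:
E = 80 (E = 10*8 = 80)
s(z) = (-4 + z)*(z + z*(-2 + z)) (s(z) = (z - 4)*(z + (z - 1*2)*z) = (-4 + z)*(z + (z - 2)*z) = (-4 + z)*(z + (-2 + z)*z) = (-4 + z)*(z + z*(-2 + z)))
(-24 + s(12))*(8*E) = (-24 + 12*(4 + 12² - 5*12))*(8*80) = (-24 + 12*(4 + 144 - 60))*640 = (-24 + 12*88)*640 = (-24 + 1056)*640 = 1032*640 = 660480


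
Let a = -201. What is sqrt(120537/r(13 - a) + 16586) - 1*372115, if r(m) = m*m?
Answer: -372115 + sqrt(759692993)/214 ≈ -3.7199e+5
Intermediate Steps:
r(m) = m**2
sqrt(120537/r(13 - a) + 16586) - 1*372115 = sqrt(120537/((13 - 1*(-201))**2) + 16586) - 1*372115 = sqrt(120537/((13 + 201)**2) + 16586) - 372115 = sqrt(120537/(214**2) + 16586) - 372115 = sqrt(120537/45796 + 16586) - 372115 = sqrt(759692993/45796) - 372115 = sqrt(759692993)/214 - 372115 = -372115 + sqrt(759692993)/214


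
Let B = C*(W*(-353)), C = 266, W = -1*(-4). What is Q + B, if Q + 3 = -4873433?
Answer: -5249028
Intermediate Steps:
W = 4
Q = -4873436 (Q = -3 - 4873433 = -4873436)
B = -375592 (B = 266*(4*(-353)) = 266*(-1412) = -375592)
Q + B = -4873436 - 375592 = -5249028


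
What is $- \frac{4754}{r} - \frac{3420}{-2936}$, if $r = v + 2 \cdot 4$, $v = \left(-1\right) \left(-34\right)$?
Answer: $- \frac{1726763}{15414} \approx -112.03$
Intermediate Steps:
$v = 34$
$r = 42$ ($r = 34 + 2 \cdot 4 = 34 + 8 = 42$)
$- \frac{4754}{r} - \frac{3420}{-2936} = - \frac{4754}{42} - \frac{3420}{-2936} = \left(-4754\right) \frac{1}{42} - - \frac{855}{734} = - \frac{2377}{21} + \frac{855}{734} = - \frac{1726763}{15414}$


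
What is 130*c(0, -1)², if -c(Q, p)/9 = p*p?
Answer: 10530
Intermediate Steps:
c(Q, p) = -9*p² (c(Q, p) = -9*p*p = -9*p²)
130*c(0, -1)² = 130*(-9*(-1)²)² = 130*(-9*1)² = 130*(-9)² = 130*81 = 10530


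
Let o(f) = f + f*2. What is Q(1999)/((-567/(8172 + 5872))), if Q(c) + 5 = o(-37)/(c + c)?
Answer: 141149222/1133433 ≈ 124.53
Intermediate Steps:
o(f) = 3*f (o(f) = f + 2*f = 3*f)
Q(c) = -5 - 111/(2*c) (Q(c) = -5 + (3*(-37))/(c + c) = -5 - 111*1/(2*c) = -5 - 111/(2*c))
Q(1999)/((-567/(8172 + 5872))) = (-5 - 111/2/1999)/((-567/(8172 + 5872))) = (-5 - 111/2*1/1999)/((-567/14044)) = (-5 - 111/3998)/((-567*1/14044)) = -20101/(3998*(-567/14044)) = -20101/3998*(-14044/567) = 141149222/1133433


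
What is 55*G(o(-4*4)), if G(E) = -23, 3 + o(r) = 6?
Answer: -1265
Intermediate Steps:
o(r) = 3 (o(r) = -3 + 6 = 3)
55*G(o(-4*4)) = 55*(-23) = -1265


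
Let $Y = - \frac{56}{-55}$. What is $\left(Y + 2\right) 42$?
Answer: $\frac{6972}{55} \approx 126.76$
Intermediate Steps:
$Y = \frac{56}{55}$ ($Y = \left(-56\right) \left(- \frac{1}{55}\right) = \frac{56}{55} \approx 1.0182$)
$\left(Y + 2\right) 42 = \left(\frac{56}{55} + 2\right) 42 = \frac{166}{55} \cdot 42 = \frac{6972}{55}$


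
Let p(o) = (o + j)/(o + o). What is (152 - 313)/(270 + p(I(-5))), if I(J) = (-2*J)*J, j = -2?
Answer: -4025/6763 ≈ -0.59515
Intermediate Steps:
I(J) = -2*J**2
p(o) = (-2 + o)/(2*o) (p(o) = (o - 2)/(o + o) = (-2 + o)/((2*o)) = (-2 + o)*(1/(2*o)) = (-2 + o)/(2*o))
(152 - 313)/(270 + p(I(-5))) = (152 - 313)/(270 + (-2 - 2*(-5)**2)/(2*((-2*(-5)**2)))) = -161/(270 + (-2 - 2*25)/(2*((-2*25)))) = -161/(270 + (1/2)*(-2 - 50)/(-50)) = -161/(270 + (1/2)*(-1/50)*(-52)) = -161/(270 + 13/25) = -161/6763/25 = -161*25/6763 = -4025/6763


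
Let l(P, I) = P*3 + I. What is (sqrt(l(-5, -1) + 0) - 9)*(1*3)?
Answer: -27 + 12*I ≈ -27.0 + 12.0*I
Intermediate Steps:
l(P, I) = I + 3*P (l(P, I) = 3*P + I = I + 3*P)
(sqrt(l(-5, -1) + 0) - 9)*(1*3) = (sqrt((-1 + 3*(-5)) + 0) - 9)*(1*3) = (sqrt((-1 - 15) + 0) - 9)*3 = (sqrt(-16 + 0) - 9)*3 = (sqrt(-16) - 9)*3 = (4*I - 9)*3 = (-9 + 4*I)*3 = -27 + 12*I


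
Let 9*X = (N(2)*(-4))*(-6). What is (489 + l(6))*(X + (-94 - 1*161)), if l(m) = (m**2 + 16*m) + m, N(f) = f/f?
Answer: -158213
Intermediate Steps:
N(f) = 1
X = 8/3 (X = ((1*(-4))*(-6))/9 = (-4*(-6))/9 = (1/9)*24 = 8/3 ≈ 2.6667)
l(m) = m**2 + 17*m
(489 + l(6))*(X + (-94 - 1*161)) = (489 + 6*(17 + 6))*(8/3 + (-94 - 1*161)) = (489 + 6*23)*(8/3 + (-94 - 161)) = (489 + 138)*(8/3 - 255) = 627*(-757/3) = -158213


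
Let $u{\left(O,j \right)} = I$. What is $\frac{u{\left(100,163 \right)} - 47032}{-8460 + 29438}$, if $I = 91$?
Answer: $- \frac{46941}{20978} \approx -2.2376$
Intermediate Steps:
$u{\left(O,j \right)} = 91$
$\frac{u{\left(100,163 \right)} - 47032}{-8460 + 29438} = \frac{91 - 47032}{-8460 + 29438} = - \frac{46941}{20978}$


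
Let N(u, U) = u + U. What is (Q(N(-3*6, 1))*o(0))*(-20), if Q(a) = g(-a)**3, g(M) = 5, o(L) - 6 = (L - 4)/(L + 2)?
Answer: -10000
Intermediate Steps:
o(L) = 6 + (-4 + L)/(2 + L) (o(L) = 6 + (L - 4)/(L + 2) = 6 + (-4 + L)/(2 + L))
N(u, U) = U + u
Q(a) = 125 (Q(a) = 5**3 = 125)
(Q(N(-3*6, 1))*o(0))*(-20) = (125*((8 + 7*0)/(2 + 0)))*(-20) = (125*((8 + 0)/2))*(-20) = (125*((1/2)*8))*(-20) = (125*4)*(-20) = 500*(-20) = -10000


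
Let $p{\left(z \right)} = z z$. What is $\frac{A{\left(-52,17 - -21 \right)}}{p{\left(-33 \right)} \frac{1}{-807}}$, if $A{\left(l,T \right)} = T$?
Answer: $- \frac{10222}{363} \approx -28.16$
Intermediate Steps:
$p{\left(z \right)} = z^{2}$
$\frac{A{\left(-52,17 - -21 \right)}}{p{\left(-33 \right)} \frac{1}{-807}} = \frac{17 - -21}{\left(-33\right)^{2} \frac{1}{-807}} = \frac{17 + 21}{1089 \left(- \frac{1}{807}\right)} = \frac{38}{- \frac{363}{269}} = 38 \left(- \frac{269}{363}\right) = - \frac{10222}{363}$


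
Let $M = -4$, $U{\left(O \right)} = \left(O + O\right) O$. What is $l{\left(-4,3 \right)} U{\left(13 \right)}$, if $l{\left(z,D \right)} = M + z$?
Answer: $-2704$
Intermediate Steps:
$U{\left(O \right)} = 2 O^{2}$ ($U{\left(O \right)} = 2 O O = 2 O^{2}$)
$l{\left(z,D \right)} = -4 + z$
$l{\left(-4,3 \right)} U{\left(13 \right)} = \left(-4 - 4\right) 2 \cdot 13^{2} = - 8 \cdot 2 \cdot 169 = \left(-8\right) 338 = -2704$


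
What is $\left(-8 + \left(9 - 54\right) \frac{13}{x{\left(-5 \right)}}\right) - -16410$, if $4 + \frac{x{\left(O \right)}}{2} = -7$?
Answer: $\frac{361429}{22} \approx 16429.0$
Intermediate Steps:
$x{\left(O \right)} = -22$ ($x{\left(O \right)} = -8 + 2 \left(-7\right) = -8 - 14 = -22$)
$\left(-8 + \left(9 - 54\right) \frac{13}{x{\left(-5 \right)}}\right) - -16410 = \left(-8 + \left(9 - 54\right) \frac{13}{-22}\right) - -16410 = \left(-8 - 45 \cdot 13 \left(- \frac{1}{22}\right)\right) + 16410 = \left(-8 - - \frac{585}{22}\right) + 16410 = \left(-8 + \frac{585}{22}\right) + 16410 = \frac{409}{22} + 16410 = \frac{361429}{22}$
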